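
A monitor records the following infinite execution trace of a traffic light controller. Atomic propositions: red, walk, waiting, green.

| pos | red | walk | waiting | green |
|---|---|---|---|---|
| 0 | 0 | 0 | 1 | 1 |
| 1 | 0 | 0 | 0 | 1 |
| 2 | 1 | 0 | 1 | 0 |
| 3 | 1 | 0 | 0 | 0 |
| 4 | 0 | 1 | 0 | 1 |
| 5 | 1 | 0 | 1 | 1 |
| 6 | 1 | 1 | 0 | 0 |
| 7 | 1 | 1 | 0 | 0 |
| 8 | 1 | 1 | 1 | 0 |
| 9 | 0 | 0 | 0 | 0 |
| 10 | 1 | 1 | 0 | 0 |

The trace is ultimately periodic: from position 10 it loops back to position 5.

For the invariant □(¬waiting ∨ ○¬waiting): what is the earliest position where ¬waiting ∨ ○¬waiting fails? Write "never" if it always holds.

¬waiting ∨ ○¬waiting holds at every position 0..10, and those are all the positions the trace ever visits, so the invariant □(¬waiting ∨ ○¬waiting) is never violated.

never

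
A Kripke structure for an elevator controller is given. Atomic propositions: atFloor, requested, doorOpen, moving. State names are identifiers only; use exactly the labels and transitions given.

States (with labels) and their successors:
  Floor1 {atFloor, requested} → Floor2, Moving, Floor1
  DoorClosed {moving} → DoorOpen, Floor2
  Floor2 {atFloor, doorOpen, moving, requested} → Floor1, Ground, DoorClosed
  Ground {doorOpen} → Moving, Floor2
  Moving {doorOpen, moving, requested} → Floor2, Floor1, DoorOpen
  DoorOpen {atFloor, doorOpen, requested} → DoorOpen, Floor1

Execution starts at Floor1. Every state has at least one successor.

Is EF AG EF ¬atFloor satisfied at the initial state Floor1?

States satisfying AG EF ¬atFloor: {Floor1, DoorClosed, Floor2, Ground, Moving, DoorOpen}.
States satisfying EF AG EF ¬atFloor: {Floor1, DoorClosed, Floor2, Ground, Moving, DoorOpen}.
Some path from Floor1 reaches a state where AG EF ¬atFloor holds.
Floor1 ∈ Sat(EF AG EF ¬atFloor).

Satisfied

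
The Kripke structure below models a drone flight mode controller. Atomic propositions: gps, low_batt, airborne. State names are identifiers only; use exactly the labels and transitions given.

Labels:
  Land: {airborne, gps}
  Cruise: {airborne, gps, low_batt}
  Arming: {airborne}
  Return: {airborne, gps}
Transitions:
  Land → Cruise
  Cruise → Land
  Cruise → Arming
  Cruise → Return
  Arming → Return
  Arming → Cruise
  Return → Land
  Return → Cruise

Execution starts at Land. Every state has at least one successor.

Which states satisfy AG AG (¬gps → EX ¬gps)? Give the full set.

States satisfying AG (¬gps → EX ¬gps): ∅.
States satisfying AG AG (¬gps → EX ¬gps): ∅.

none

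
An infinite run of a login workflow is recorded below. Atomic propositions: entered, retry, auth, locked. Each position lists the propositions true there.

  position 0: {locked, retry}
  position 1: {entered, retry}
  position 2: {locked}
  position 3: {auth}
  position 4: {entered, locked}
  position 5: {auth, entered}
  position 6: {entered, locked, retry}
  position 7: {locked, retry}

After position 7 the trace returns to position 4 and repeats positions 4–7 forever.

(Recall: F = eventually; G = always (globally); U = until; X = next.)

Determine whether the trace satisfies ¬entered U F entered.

Walking from position 0: F entered first holds at position 0, and ¬entered holds at every earlier position along the way, so ¬entered U F entered holds.

Holds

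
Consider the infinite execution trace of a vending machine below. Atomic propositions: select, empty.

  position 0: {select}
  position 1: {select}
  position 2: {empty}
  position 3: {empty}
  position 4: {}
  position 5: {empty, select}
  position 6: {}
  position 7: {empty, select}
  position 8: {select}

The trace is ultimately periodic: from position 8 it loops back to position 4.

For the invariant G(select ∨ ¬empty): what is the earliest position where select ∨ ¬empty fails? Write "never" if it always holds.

2

Check select ∨ ¬empty at each position in order: 0 ✓, 1 ✓.
At position 2 the labels are {empty}, so select ∨ ¬empty is false there. This is the first violation.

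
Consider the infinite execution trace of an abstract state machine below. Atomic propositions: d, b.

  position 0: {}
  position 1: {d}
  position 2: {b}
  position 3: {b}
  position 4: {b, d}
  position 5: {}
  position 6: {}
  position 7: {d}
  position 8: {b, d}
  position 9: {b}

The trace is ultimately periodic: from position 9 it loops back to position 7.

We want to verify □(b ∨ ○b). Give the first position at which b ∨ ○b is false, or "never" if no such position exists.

At position 0 the labels are {} and the next position 1 has {d}, so b ∨ ○b is false there. This is the first violation.

0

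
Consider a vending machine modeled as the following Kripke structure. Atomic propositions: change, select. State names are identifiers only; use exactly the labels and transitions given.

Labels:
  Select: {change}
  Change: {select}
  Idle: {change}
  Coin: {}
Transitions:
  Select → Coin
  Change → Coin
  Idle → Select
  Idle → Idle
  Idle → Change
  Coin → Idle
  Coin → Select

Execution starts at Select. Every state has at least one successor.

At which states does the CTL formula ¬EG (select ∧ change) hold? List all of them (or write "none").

States satisfying select ∧ change: ∅.
States satisfying EG (select ∧ change): ∅.
States satisfying ¬EG (select ∧ change): {Select, Change, Idle, Coin}.

{Select, Change, Idle, Coin}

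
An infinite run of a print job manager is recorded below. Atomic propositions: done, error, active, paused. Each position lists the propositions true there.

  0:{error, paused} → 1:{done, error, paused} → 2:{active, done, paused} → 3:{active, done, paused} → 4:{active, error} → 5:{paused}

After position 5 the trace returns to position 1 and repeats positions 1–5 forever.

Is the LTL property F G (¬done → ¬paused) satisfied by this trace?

Does not hold

G (¬done → ¬paused) is false at every position 0..5, so it never becomes true and F G (¬done → ¬paused) fails.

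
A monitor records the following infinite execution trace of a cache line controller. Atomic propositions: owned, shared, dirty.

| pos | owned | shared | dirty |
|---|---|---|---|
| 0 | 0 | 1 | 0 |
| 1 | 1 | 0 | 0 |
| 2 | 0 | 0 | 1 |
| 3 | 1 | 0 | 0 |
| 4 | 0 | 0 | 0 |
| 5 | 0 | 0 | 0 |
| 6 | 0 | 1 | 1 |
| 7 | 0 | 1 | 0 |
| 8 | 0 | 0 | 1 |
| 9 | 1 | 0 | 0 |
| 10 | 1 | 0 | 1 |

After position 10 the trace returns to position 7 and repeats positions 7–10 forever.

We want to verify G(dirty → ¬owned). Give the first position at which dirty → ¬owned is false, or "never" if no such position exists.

Check dirty → ¬owned at each position in order: 0 ✓, 1 ✓, 2 ✓, 3 ✓, 4 ✓, 5 ✓, 6 ✓, 7 ✓, 8 ✓, 9 ✓.
At position 10 the labels are {dirty, owned}, so dirty → ¬owned is false there. This is the first violation.

10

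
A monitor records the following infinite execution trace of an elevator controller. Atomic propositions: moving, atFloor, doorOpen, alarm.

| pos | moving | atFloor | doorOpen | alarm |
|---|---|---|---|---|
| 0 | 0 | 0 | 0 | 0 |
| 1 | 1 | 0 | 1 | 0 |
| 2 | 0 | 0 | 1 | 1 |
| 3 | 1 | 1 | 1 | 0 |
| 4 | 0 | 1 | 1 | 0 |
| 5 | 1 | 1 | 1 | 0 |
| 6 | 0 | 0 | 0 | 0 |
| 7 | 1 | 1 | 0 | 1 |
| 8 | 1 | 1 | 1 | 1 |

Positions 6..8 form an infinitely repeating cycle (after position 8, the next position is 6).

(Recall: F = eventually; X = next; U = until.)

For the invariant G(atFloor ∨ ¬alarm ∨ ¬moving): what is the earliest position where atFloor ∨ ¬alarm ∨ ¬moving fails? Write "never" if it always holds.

never

atFloor ∨ ¬alarm ∨ ¬moving holds at every position 0..8, and those are all the positions the trace ever visits, so the invariant G(atFloor ∨ ¬alarm ∨ ¬moving) is never violated.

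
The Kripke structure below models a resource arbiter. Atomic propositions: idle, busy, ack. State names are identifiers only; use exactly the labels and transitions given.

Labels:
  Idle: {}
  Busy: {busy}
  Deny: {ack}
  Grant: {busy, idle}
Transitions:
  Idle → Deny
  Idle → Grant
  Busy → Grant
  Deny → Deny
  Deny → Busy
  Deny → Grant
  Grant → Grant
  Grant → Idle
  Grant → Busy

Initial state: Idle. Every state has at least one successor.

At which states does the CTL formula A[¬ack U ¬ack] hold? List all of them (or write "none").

{Idle, Busy, Grant}

States satisfying ¬ack: {Idle, Busy, Grant}.
States satisfying A[¬ack U ¬ack]: {Idle, Busy, Grant}.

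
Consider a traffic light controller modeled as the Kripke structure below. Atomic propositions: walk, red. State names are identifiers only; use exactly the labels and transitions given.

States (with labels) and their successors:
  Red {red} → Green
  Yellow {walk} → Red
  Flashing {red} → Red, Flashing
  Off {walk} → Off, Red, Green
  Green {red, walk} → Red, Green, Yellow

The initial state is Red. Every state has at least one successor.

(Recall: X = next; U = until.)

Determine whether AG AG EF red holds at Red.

States satisfying AG EF red: {Red, Yellow, Flashing, Off, Green}.
States satisfying AG AG EF red: {Red, Yellow, Flashing, Off, Green}.
Every state reachable from Red satisfies AG EF red.
Red ∈ Sat(AG AG EF red).

Holds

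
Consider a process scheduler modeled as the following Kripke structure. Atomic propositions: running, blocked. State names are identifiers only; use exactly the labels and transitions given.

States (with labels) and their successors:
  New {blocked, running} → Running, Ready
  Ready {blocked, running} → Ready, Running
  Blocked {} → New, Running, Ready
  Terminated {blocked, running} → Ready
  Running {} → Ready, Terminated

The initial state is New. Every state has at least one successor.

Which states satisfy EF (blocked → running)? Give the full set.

{New, Ready, Blocked, Terminated, Running}

States satisfying blocked → running: {New, Ready, Blocked, Terminated, Running}.
States satisfying EF (blocked → running): {New, Ready, Blocked, Terminated, Running}.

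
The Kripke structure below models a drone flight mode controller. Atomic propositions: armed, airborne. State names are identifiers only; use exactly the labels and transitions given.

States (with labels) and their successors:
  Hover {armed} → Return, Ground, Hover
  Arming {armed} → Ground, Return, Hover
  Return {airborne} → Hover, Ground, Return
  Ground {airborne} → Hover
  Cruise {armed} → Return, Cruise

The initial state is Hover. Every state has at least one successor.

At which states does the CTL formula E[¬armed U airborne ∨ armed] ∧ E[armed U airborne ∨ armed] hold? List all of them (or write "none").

{Hover, Arming, Return, Ground, Cruise}

States satisfying ¬armed: {Return, Ground}.
States satisfying airborne ∨ armed: {Hover, Arming, Return, Ground, Cruise}.
States satisfying E[¬armed U airborne ∨ armed]: {Hover, Arming, Return, Ground, Cruise}.
States satisfying armed: {Hover, Arming, Cruise}.
States satisfying E[armed U airborne ∨ armed]: {Hover, Arming, Return, Ground, Cruise}.
States satisfying E[¬armed U airborne ∨ armed] ∧ E[armed U airborne ∨ armed]: {Hover, Arming, Return, Ground, Cruise}.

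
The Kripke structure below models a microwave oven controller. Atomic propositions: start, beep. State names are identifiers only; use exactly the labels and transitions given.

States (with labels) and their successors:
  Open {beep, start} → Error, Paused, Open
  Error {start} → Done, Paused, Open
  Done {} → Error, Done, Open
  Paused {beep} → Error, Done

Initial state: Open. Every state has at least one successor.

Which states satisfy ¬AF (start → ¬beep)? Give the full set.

{Open}

States satisfying start → ¬beep: {Error, Done, Paused}.
States satisfying AF (start → ¬beep): {Error, Done, Paused}.
States satisfying ¬AF (start → ¬beep): {Open}.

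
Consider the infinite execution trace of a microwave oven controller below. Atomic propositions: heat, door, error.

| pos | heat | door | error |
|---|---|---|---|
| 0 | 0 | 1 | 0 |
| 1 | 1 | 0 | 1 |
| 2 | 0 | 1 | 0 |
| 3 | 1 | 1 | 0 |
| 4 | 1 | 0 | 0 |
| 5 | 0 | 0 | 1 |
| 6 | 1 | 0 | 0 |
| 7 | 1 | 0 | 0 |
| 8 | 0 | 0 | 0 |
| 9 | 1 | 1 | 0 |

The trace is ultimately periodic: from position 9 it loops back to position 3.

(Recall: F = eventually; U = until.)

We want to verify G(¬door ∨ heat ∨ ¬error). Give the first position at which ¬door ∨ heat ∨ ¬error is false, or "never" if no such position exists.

never

¬door ∨ heat ∨ ¬error holds at every position 0..9, and those are all the positions the trace ever visits, so the invariant G(¬door ∨ heat ∨ ¬error) is never violated.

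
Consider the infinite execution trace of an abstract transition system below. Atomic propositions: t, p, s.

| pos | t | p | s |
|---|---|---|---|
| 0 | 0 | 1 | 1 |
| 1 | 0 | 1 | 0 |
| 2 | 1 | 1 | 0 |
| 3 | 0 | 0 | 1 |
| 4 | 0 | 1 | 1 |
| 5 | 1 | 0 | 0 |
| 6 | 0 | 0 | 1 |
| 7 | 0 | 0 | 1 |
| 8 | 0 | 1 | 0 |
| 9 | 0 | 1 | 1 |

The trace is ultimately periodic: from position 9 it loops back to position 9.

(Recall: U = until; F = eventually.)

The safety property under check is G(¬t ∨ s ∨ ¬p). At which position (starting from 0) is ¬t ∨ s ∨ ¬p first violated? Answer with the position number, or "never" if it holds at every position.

Check ¬t ∨ s ∨ ¬p at each position in order: 0 ✓, 1 ✓.
At position 2 the labels are {p, t}, so ¬t ∨ s ∨ ¬p is false there. This is the first violation.

2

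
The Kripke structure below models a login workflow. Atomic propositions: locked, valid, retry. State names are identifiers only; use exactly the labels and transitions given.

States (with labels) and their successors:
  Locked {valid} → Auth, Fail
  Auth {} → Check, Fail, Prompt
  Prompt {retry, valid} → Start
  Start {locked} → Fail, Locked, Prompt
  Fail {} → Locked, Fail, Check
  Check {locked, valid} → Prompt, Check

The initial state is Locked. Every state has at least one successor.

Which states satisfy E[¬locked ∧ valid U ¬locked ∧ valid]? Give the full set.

{Locked, Prompt}

States satisfying ¬locked ∧ valid: {Locked, Prompt}.
States satisfying E[¬locked ∧ valid U ¬locked ∧ valid]: {Locked, Prompt}.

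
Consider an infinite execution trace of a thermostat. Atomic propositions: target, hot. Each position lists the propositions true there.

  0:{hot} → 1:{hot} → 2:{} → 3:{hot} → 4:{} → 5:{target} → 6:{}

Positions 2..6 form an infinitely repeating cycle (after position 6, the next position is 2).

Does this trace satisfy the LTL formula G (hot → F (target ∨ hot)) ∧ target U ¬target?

hot → F (target ∨ hot) holds at every position 0..6, and those are all positions ever visited, so G (hot → F (target ∨ hot)) holds.
Positions where hot holds: 0, 1, 3.
Check F (target ∨ hot) at each: 0→ok, 1→ok, 3→ok.
Walking from position 0: ¬target first holds at position 0, and target holds at every earlier position along the way, so target U ¬target holds.
At position 0: G (hot → F (target ∨ hot)) is true; target U ¬target is true; so G (hot → F (target ∨ hot)) ∧ target U ¬target is true.

Satisfied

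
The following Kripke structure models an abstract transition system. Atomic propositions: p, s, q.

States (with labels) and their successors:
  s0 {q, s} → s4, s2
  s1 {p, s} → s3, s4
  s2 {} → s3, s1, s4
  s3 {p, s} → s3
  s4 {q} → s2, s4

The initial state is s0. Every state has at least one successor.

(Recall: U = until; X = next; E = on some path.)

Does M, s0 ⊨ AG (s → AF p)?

Does not hold

States satisfying s → AF p: {s1, s2, s3, s4}.
States satisfying AG (s → AF p): {s1, s2, s3, s4}.
s0 is reachable from s0 and violates s → AF p, so AG fails at s0.
s0 ∉ Sat(AG (s → AF p)).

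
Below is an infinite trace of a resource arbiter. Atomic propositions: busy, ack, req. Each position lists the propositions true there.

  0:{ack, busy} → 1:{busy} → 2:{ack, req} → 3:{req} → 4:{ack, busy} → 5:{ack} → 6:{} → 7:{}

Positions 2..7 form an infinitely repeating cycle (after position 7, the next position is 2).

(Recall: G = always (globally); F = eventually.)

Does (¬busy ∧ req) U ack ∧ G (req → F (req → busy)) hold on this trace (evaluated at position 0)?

Satisfied

Walking from position 0: ack first holds at position 0, and ¬busy ∧ req holds at every earlier position along the way, so (¬busy ∧ req) U ack holds.
req → F (req → busy) holds at every position 0..7, and those are all positions ever visited, so G (req → F (req → busy)) holds.
Positions where req holds: 2, 3.
Check F (req → busy) at each: 2→ok, 3→ok.
At position 0: (¬busy ∧ req) U ack is true; G (req → F (req → busy)) is true; so (¬busy ∧ req) U ack ∧ G (req → F (req → busy)) is true.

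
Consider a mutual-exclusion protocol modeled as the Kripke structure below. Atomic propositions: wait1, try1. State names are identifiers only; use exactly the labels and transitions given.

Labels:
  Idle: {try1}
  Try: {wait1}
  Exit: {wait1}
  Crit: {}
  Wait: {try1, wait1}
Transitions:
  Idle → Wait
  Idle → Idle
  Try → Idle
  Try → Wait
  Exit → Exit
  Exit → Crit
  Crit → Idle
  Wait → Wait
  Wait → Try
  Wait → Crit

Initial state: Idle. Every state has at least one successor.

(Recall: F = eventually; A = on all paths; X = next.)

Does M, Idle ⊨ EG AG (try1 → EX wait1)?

States satisfying AG (try1 → EX wait1): {Idle, Try, Exit, Crit, Wait}.
States satisfying EG AG (try1 → EX wait1): {Idle, Try, Exit, Crit, Wait}.
Idle ∈ Sat(EG AG (try1 → EX wait1)).

Yes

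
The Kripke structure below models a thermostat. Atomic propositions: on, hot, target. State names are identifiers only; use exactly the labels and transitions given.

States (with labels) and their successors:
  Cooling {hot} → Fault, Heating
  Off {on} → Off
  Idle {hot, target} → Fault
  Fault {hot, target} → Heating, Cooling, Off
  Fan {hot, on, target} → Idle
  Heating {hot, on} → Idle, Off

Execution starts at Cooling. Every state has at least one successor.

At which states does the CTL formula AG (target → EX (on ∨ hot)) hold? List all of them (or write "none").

States satisfying target → EX (on ∨ hot): {Cooling, Off, Idle, Fault, Fan, Heating}.
States satisfying AG (target → EX (on ∨ hot)): {Cooling, Off, Idle, Fault, Fan, Heating}.

{Cooling, Off, Idle, Fault, Fan, Heating}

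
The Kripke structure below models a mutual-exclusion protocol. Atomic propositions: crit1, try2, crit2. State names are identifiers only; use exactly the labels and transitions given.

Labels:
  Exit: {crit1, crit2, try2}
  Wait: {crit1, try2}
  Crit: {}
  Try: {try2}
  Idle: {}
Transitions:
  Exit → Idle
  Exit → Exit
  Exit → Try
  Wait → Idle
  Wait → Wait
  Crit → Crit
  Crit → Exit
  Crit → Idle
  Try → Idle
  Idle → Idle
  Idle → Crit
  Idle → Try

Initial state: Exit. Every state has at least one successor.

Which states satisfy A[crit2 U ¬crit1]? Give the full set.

{Crit, Try, Idle}

States satisfying crit2: {Exit}.
States satisfying ¬crit1: {Crit, Try, Idle}.
States satisfying A[crit2 U ¬crit1]: {Crit, Try, Idle}.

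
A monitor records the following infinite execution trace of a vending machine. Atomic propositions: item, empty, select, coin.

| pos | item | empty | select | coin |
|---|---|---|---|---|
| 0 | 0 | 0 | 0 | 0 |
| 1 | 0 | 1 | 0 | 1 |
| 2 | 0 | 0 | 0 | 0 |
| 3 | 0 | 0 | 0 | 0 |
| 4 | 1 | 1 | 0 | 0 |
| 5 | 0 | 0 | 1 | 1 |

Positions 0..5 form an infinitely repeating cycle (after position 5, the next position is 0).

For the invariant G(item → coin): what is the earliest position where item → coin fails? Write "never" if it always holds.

4

Check item → coin at each position in order: 0 ✓, 1 ✓, 2 ✓, 3 ✓.
At position 4 the labels are {empty, item}, so item → coin is false there. This is the first violation.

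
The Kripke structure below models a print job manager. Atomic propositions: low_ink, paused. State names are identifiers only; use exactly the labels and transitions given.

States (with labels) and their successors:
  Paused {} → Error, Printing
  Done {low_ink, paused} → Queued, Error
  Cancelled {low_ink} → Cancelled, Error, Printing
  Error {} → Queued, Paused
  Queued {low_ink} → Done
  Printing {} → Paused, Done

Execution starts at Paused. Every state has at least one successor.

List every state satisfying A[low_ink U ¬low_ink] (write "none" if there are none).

States satisfying low_ink: {Done, Cancelled, Queued}.
States satisfying ¬low_ink: {Paused, Error, Printing}.
States satisfying A[low_ink U ¬low_ink]: {Paused, Error, Printing}.

{Paused, Error, Printing}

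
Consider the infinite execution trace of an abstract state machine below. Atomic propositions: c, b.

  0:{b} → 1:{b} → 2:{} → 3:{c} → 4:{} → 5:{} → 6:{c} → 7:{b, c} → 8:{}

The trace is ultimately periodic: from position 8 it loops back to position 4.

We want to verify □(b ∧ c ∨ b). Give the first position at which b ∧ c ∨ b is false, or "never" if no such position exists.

Check b ∧ c ∨ b at each position in order: 0 ✓, 1 ✓.
At position 2 the labels are {}, so b ∧ c ∨ b is false there. This is the first violation.

2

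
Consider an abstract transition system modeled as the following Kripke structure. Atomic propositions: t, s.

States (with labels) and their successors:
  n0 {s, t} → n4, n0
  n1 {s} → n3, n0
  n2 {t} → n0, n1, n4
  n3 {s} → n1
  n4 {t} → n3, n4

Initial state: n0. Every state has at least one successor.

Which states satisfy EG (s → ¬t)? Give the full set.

States satisfying s → ¬t: {n1, n2, n3, n4}.
States satisfying EG (s → ¬t): {n1, n2, n3, n4}.

{n1, n2, n3, n4}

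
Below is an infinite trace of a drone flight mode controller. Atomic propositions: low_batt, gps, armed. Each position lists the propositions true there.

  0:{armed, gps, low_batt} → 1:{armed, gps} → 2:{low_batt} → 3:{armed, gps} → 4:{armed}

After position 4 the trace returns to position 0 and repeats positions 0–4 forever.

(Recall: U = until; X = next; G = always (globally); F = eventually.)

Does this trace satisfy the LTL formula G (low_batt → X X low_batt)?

No

low_batt → X X low_batt must hold at every position from 0 onward. It fails at position 2, so G (low_batt → X X low_batt) is false.
Positions where low_batt holds: 0, 2.
Check X X low_batt at each: 0→ok, 2→fails.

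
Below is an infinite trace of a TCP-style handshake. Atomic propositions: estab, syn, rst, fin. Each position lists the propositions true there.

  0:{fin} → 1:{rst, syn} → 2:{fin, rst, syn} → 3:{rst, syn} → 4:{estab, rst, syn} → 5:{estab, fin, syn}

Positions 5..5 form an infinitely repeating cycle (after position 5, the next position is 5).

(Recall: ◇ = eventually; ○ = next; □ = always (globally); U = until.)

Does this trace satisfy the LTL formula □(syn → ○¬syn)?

Violated

syn → ○¬syn must hold at every position from 0 onward. It fails at position 1, so □(syn → ○¬syn) is false.
Positions where syn holds: 1, 2, 3, 4, 5.
Check ○¬syn at each: 1→fails, 2→fails, 3→fails, 4→fails, 5→fails.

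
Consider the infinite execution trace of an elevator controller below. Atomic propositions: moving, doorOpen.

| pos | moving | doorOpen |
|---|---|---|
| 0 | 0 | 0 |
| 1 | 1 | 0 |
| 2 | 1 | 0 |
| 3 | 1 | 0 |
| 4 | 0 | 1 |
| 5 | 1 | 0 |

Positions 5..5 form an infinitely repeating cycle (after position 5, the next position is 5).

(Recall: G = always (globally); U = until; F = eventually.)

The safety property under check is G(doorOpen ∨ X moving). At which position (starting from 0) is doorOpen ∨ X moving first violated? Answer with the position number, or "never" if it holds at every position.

Check doorOpen ∨ X moving at each position in order: 0 ✓, 1 ✓, 2 ✓.
At position 3 the labels are {moving} and the next position 4 has {doorOpen}, so doorOpen ∨ X moving is false there. This is the first violation.

3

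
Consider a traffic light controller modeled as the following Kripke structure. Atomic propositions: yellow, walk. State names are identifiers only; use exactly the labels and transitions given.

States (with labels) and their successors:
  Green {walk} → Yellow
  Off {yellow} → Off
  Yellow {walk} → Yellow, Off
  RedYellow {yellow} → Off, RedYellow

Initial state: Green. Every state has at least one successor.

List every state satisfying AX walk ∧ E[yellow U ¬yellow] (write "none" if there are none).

{Green}

States satisfying walk: {Green, Yellow}.
States satisfying AX walk: {Green}.
States satisfying yellow: {Off, RedYellow}.
States satisfying ¬yellow: {Green, Yellow}.
States satisfying E[yellow U ¬yellow]: {Green, Yellow}.
States satisfying AX walk ∧ E[yellow U ¬yellow]: {Green}.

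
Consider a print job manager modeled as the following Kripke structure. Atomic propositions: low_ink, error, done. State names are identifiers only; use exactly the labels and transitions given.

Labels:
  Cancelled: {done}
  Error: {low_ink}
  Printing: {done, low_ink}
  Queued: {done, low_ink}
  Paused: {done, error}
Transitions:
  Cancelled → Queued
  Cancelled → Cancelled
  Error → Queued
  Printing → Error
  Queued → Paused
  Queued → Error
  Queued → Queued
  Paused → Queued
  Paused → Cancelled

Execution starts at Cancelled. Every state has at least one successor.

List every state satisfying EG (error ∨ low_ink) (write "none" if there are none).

States satisfying error ∨ low_ink: {Error, Printing, Queued, Paused}.
States satisfying EG (error ∨ low_ink): {Error, Printing, Queued, Paused}.

{Error, Printing, Queued, Paused}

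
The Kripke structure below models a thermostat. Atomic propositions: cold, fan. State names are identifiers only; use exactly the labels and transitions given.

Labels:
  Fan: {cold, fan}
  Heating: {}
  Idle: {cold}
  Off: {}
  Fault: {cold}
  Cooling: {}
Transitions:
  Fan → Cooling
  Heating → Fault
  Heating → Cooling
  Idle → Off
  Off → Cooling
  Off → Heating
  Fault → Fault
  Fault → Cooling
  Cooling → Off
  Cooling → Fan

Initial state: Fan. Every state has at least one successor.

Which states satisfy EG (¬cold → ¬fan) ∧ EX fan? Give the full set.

States satisfying ¬cold → ¬fan: {Fan, Heating, Idle, Off, Fault, Cooling}.
States satisfying EG (¬cold → ¬fan): {Fan, Heating, Idle, Off, Fault, Cooling}.
States satisfying fan: {Fan}.
States satisfying EX fan: {Cooling}.
States satisfying EG (¬cold → ¬fan) ∧ EX fan: {Cooling}.

{Cooling}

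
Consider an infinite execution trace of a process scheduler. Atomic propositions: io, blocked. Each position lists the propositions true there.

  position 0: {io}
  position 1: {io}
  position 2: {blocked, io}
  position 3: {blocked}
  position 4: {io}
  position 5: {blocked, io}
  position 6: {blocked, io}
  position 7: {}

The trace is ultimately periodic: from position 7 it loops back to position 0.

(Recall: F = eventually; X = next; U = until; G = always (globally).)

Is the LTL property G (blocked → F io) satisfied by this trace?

Holds

blocked → F io holds at every position 0..7, and those are all positions ever visited, so G (blocked → F io) holds.
Positions where blocked holds: 2, 3, 5, 6.
Check F io at each: 2→ok, 3→ok, 5→ok, 6→ok.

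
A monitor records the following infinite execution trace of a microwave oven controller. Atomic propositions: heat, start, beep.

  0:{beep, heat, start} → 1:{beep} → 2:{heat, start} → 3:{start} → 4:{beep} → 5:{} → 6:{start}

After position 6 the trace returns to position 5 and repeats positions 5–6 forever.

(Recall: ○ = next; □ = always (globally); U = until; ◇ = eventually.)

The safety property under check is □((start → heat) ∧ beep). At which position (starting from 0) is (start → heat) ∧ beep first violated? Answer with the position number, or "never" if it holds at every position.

2

Check (start → heat) ∧ beep at each position in order: 0 ✓, 1 ✓.
At position 2 the labels are {heat, start}, so (start → heat) ∧ beep is false there. This is the first violation.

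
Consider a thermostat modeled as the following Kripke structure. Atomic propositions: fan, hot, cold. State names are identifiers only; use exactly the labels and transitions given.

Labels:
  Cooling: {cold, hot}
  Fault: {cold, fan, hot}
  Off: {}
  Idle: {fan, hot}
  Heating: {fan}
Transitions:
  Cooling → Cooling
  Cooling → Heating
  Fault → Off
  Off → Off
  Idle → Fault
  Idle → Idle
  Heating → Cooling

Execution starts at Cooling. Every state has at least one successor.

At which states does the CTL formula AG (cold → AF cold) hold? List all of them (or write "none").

States satisfying cold → AF cold: {Cooling, Fault, Off, Idle, Heating}.
States satisfying AG (cold → AF cold): {Cooling, Fault, Off, Idle, Heating}.

{Cooling, Fault, Off, Idle, Heating}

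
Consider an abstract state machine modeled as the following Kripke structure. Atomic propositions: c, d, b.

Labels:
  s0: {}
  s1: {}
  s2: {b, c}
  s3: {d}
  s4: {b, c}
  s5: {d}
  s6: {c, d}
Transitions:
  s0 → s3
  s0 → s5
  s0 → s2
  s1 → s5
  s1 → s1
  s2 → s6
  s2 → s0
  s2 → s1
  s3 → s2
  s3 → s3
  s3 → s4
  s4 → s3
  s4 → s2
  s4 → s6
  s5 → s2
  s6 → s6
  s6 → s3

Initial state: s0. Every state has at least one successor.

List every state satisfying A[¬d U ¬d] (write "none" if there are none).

{s0, s1, s2, s4}

States satisfying ¬d: {s0, s1, s2, s4}.
States satisfying A[¬d U ¬d]: {s0, s1, s2, s4}.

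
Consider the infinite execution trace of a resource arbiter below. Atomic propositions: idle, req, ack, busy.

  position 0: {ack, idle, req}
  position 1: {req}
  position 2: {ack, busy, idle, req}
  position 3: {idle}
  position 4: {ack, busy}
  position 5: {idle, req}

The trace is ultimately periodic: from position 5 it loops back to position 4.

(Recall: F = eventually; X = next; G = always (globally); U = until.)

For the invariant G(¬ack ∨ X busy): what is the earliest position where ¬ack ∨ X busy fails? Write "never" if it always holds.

At position 0 the labels are {ack, idle, req} and the next position 1 has {req}, so ¬ack ∨ X busy is false there. This is the first violation.

0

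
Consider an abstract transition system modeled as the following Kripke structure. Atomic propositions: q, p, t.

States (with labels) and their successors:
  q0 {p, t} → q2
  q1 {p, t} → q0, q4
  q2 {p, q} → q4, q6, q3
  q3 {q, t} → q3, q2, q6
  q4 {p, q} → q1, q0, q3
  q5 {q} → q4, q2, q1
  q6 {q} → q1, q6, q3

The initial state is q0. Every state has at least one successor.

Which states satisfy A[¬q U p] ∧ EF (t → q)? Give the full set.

{q0, q1, q2, q4}

States satisfying ¬q: {q0, q1}.
States satisfying p: {q0, q1, q2, q4}.
States satisfying A[¬q U p]: {q0, q1, q2, q4}.
States satisfying t → q: {q2, q3, q4, q5, q6}.
States satisfying EF (t → q): {q0, q1, q2, q3, q4, q5, q6}.
States satisfying A[¬q U p] ∧ EF (t → q): {q0, q1, q2, q4}.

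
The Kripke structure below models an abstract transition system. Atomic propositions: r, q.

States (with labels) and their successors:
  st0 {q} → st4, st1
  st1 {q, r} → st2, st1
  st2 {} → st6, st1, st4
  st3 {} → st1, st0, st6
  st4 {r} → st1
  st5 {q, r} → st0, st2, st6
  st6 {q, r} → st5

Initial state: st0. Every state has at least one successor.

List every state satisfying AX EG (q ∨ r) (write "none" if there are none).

{st0, st2, st3, st4, st6}

States satisfying EG (q ∨ r): {st0, st1, st4, st5, st6}.
States satisfying AX EG (q ∨ r): {st0, st2, st3, st4, st6}.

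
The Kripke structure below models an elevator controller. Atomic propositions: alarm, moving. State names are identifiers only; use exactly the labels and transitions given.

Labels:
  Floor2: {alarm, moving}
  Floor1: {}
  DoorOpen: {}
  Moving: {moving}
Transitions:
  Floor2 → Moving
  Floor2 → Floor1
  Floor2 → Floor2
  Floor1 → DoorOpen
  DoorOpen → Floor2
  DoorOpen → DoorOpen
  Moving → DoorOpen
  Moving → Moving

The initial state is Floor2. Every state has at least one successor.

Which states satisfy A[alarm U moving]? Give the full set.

{Floor2, Moving}

States satisfying alarm: {Floor2}.
States satisfying moving: {Floor2, Moving}.
States satisfying A[alarm U moving]: {Floor2, Moving}.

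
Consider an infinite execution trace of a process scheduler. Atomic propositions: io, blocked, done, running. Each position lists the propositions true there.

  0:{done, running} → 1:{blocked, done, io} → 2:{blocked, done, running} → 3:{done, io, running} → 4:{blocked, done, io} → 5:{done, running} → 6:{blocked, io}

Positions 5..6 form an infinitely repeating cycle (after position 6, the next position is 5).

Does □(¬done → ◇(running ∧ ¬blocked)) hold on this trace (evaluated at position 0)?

Satisfied

¬done → ◇(running ∧ ¬blocked) holds at every position 0..6, and those are all positions ever visited, so □(¬done → ◇(running ∧ ¬blocked)) holds.
Positions where ¬done holds: 6.
Check ◇(running ∧ ¬blocked) at each: 6→ok.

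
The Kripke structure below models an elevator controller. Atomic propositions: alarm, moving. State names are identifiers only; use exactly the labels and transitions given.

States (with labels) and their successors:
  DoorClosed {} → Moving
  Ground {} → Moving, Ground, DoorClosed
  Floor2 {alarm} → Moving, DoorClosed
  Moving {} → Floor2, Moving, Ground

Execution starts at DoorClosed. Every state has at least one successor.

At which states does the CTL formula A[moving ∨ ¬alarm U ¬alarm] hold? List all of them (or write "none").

States satisfying moving ∨ ¬alarm: {DoorClosed, Ground, Moving}.
States satisfying ¬alarm: {DoorClosed, Ground, Moving}.
States satisfying A[moving ∨ ¬alarm U ¬alarm]: {DoorClosed, Ground, Moving}.

{DoorClosed, Ground, Moving}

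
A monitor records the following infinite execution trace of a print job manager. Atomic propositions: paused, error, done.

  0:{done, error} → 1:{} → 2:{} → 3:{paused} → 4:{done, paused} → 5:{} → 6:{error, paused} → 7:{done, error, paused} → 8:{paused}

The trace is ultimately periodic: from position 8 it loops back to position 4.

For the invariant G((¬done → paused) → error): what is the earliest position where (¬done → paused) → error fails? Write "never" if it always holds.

3

Check (¬done → paused) → error at each position in order: 0 ✓, 1 ✓, 2 ✓.
At position 3 the labels are {paused}, so (¬done → paused) → error is false there. This is the first violation.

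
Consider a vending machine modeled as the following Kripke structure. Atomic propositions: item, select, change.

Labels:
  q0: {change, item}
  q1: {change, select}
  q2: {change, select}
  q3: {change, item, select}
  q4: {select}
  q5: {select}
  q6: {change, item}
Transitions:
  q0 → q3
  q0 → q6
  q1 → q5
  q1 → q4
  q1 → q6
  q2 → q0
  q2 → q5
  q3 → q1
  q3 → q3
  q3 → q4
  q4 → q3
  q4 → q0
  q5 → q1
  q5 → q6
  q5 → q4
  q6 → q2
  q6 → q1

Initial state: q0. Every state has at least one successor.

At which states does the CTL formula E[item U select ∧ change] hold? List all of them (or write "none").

States satisfying item: {q0, q3, q6}.
States satisfying select ∧ change: {q1, q2, q3}.
States satisfying E[item U select ∧ change]: {q0, q1, q2, q3, q6}.

{q0, q1, q2, q3, q6}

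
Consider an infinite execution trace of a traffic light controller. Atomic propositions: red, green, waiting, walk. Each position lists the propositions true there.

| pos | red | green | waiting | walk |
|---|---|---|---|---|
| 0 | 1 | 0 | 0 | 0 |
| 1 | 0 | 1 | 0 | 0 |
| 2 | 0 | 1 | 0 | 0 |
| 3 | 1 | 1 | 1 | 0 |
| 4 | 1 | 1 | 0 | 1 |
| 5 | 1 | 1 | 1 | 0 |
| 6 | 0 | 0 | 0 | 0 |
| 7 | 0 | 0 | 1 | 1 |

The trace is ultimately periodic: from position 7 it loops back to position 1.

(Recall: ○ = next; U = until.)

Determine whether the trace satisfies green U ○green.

Holds

Walking from position 0: ○green first holds at position 0, and green holds at every earlier position along the way, so green U ○green holds.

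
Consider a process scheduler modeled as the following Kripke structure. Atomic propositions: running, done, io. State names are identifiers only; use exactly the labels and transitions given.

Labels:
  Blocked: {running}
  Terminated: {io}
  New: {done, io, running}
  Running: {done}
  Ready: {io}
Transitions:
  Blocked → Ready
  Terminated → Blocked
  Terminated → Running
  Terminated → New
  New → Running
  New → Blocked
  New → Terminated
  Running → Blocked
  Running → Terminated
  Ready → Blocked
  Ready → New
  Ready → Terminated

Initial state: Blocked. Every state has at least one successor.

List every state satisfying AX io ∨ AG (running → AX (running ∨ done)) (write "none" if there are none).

States satisfying io: {Terminated, New, Ready}.
States satisfying AX io: {Blocked}.
States satisfying running → AX (running ∨ done): {Terminated, Running, Ready}.
States satisfying AG (running → AX (running ∨ done)): ∅.
States satisfying AX io ∨ AG (running → AX (running ∨ done)): {Blocked}.

{Blocked}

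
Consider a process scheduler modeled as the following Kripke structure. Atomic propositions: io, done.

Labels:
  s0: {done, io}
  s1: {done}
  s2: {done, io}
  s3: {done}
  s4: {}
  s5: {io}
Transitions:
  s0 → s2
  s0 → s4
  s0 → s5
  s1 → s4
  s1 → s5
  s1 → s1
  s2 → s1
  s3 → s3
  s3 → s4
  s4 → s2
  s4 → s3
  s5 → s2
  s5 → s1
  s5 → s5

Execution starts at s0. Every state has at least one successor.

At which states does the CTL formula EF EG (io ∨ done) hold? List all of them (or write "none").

{s0, s1, s2, s3, s4, s5}

States satisfying EG (io ∨ done): {s0, s1, s2, s3, s5}.
States satisfying EF EG (io ∨ done): {s0, s1, s2, s3, s4, s5}.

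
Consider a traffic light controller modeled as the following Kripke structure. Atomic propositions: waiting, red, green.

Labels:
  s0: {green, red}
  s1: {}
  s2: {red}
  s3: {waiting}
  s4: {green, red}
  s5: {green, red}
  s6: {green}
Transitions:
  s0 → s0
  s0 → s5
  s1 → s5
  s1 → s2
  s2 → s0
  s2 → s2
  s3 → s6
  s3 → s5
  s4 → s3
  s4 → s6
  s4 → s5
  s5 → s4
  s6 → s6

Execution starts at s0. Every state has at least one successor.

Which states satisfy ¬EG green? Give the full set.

{s1, s2, s3}

States satisfying green: {s0, s4, s5, s6}.
States satisfying EG green: {s0, s4, s5, s6}.
States satisfying ¬EG green: {s1, s2, s3}.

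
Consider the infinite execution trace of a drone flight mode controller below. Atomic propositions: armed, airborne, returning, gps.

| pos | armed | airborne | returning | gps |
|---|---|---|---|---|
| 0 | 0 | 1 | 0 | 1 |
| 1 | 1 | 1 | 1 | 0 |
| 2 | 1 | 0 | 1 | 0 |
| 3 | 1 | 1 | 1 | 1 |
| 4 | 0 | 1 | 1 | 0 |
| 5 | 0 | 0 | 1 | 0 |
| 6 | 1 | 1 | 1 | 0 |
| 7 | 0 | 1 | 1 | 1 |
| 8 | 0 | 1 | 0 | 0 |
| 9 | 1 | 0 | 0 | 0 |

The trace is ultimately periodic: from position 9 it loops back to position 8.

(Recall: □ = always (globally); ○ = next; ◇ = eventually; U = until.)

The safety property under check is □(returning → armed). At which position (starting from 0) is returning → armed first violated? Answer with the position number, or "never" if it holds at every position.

4

Check returning → armed at each position in order: 0 ✓, 1 ✓, 2 ✓, 3 ✓.
At position 4 the labels are {airborne, returning}, so returning → armed is false there. This is the first violation.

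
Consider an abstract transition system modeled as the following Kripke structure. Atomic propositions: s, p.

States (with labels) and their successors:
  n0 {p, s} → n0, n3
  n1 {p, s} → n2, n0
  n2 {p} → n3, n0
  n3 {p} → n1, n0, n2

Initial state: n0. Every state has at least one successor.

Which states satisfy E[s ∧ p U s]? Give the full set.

{n0, n1}

States satisfying s ∧ p: {n0, n1}.
States satisfying s: {n0, n1}.
States satisfying E[s ∧ p U s]: {n0, n1}.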